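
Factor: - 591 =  - 3^1 *197^1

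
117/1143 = 13/127 = 0.10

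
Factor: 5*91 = 455 = 5^1*7^1 * 13^1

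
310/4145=62/829 =0.07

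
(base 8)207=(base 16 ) 87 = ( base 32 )47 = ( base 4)2013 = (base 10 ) 135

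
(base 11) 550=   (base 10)660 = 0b1010010100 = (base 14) 352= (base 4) 22110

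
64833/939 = 21611/313 = 69.04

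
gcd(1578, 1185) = 3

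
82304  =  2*41152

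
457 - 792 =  - 335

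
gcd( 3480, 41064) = 696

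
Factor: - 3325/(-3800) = 7/8= 2^( - 3 )*7^1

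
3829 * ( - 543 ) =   -  2079147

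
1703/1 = 1703 = 1703.00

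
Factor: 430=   2^1  *5^1*43^1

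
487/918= 487/918= 0.53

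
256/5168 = 16/323  =  0.05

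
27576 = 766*36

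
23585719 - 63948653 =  - 40362934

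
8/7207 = 8/7207 = 0.00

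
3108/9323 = 3108/9323 = 0.33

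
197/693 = 197/693=0.28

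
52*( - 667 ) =-34684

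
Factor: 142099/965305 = 5^(-1)*11^(-1 )*17551^( - 1)*142099^1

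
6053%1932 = 257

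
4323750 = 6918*625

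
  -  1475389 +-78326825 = -79802214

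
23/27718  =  23/27718= 0.00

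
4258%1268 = 454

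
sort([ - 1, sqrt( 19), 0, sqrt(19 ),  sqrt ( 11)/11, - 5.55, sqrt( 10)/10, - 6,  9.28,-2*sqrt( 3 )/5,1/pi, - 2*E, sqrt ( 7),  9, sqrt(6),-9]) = [ - 9, - 6, - 5.55, -2*E, - 1, - 2*sqrt(3) /5, 0, sqrt( 11 ) /11,  sqrt( 10)/10, 1/pi,  sqrt( 6 ), sqrt(7), sqrt( 19),sqrt(19),9 , 9.28 ]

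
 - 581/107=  - 581/107=- 5.43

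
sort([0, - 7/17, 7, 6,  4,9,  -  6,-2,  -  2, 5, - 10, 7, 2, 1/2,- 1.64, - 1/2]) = [-10, - 6,-2,-2, - 1.64, - 1/2, - 7/17,  0, 1/2, 2,4,5,  6, 7 , 7, 9]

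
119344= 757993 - 638649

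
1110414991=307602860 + 802812131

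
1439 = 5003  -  3564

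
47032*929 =43692728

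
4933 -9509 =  - 4576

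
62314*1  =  62314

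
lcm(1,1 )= 1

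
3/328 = 3/328 = 0.01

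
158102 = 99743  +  58359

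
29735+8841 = 38576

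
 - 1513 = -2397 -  - 884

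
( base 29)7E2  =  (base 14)2419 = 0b1100010010111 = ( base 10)6295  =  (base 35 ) 54U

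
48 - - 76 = 124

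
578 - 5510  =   - 4932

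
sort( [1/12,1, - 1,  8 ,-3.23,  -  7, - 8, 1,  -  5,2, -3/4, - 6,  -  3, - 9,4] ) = [ - 9,-8, - 7, - 6,-5,- 3.23,  -  3,-1, - 3/4,1/12, 1,1,2,4,8] 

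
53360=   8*6670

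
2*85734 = 171468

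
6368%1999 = 371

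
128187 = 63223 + 64964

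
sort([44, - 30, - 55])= [ - 55 , - 30, 44 ]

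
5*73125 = 365625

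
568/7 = 568/7=   81.14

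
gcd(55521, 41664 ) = 93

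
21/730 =21/730 = 0.03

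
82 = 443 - 361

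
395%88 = 43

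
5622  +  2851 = 8473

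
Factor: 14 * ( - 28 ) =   -  392 = - 2^3*7^2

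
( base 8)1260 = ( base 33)ks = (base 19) 1h4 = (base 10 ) 688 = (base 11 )576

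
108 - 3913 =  - 3805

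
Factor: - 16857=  - 3^2*1873^1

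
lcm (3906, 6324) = 132804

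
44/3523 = 44/3523 = 0.01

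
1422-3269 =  - 1847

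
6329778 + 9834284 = 16164062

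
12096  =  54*224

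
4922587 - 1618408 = 3304179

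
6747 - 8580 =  - 1833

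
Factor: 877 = 877^1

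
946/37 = 946/37 = 25.57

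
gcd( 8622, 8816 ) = 2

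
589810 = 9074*65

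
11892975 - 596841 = 11296134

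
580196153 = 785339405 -205143252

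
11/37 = 11/37 = 0.30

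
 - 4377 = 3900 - 8277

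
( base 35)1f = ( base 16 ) 32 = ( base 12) 42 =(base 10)50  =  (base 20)2a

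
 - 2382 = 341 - 2723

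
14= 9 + 5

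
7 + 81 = 88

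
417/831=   139/277 = 0.50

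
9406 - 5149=4257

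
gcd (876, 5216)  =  4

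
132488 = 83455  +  49033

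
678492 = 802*846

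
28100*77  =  2163700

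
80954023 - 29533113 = 51420910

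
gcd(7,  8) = 1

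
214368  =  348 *616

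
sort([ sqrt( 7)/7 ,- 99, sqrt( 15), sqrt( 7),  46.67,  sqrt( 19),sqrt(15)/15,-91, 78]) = [ - 99, - 91, sqrt( 15)/15, sqrt(7)/7,sqrt( 7), sqrt (15 ),sqrt( 19),46.67, 78] 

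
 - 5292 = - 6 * 882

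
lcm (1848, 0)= 0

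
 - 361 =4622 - 4983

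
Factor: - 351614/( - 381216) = 2^ ( - 4 )*3^ ( - 1)*11^( - 1)*487^1 = 487/528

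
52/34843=52/34843 = 0.00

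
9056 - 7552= 1504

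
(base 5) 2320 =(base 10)335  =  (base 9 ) 412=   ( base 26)cn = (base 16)14F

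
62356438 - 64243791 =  - 1887353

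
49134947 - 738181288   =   - 689046341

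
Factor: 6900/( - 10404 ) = -575/867=- 3^(- 1)*5^2*17^( - 2 )*23^1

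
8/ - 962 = -4/481 = - 0.01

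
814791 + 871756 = 1686547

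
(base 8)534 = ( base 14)1AC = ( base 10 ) 348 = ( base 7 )1005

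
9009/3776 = 2 + 1457/3776 = 2.39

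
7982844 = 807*9892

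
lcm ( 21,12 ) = 84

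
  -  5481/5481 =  - 1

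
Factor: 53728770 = 2^1 *3^1*5^1*  19^1*94261^1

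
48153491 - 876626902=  - 828473411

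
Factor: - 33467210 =-2^1*5^1*7^1*113^1*4231^1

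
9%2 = 1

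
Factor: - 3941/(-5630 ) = 7/10 = 2^(-1) * 5^ ( - 1) * 7^1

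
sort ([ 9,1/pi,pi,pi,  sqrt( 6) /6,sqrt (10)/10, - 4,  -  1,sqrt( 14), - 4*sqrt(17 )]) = [-4  *  sqrt(17), - 4, - 1,sqrt( 10) /10,1/pi, sqrt( 6 ) /6,pi,pi,sqrt( 14),9]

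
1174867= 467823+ 707044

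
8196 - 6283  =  1913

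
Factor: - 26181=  - 3^2 * 2909^1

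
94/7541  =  94/7541 = 0.01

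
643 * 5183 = 3332669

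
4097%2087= 2010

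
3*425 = 1275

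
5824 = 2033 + 3791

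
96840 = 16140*6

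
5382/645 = 1794/215 = 8.34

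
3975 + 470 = 4445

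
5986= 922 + 5064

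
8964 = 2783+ 6181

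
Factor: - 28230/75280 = -3/8 = -2^( - 3)*3^1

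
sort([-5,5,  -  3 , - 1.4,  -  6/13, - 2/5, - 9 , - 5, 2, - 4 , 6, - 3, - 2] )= [- 9, - 5,-5,-4, - 3, - 3, -2, - 1.4, - 6/13,-2/5, 2, 5, 6 ] 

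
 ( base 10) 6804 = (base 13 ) 3135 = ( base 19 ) IG2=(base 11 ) 5126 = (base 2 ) 1101010010100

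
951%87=81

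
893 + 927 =1820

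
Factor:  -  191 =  - 191^1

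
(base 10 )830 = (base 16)33E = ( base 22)1fg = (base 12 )592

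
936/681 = 1+ 85/227 = 1.37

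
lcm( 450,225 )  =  450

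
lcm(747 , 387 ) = 32121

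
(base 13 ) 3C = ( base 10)51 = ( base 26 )1p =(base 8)63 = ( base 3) 1220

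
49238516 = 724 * 68009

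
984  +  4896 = 5880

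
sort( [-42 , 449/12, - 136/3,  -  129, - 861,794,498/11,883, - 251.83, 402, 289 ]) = [ - 861, - 251.83, - 129, - 136/3, - 42,449/12,498/11, 289,402,794,883 ]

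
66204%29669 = 6866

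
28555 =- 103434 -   -  131989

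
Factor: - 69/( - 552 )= 2^( - 3 ) = 1/8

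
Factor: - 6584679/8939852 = - 2^ ( - 2 ) * 3^3*31^1*379^( - 1) *5897^( - 1 )*7867^1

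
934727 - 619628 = 315099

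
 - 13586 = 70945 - 84531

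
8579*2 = 17158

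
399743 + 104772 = 504515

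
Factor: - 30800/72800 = -11/26 = -2^( - 1)*11^1*13^( - 1) 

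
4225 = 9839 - 5614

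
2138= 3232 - 1094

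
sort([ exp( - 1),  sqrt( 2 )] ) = [ exp( - 1) , sqrt(2 )]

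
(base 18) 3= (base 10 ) 3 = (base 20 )3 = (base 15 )3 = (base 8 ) 3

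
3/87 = 1/29  =  0.03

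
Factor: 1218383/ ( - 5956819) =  - 11^( - 1) * 541529^( - 1)*1218383^1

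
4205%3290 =915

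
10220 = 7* 1460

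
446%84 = 26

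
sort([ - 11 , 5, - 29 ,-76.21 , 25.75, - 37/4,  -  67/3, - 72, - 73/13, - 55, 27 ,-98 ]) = [-98,- 76.21  , - 72 , - 55,-29, - 67/3, - 11,  -  37/4 , - 73/13, 5 , 25.75,27 ] 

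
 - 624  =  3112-3736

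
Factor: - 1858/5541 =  - 2^1*3^ (-1)*929^1*1847^(-1) 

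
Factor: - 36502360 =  - 2^3*5^1 * 912559^1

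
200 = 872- 672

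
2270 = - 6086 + 8356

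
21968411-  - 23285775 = 45254186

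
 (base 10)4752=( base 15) 161C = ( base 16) 1290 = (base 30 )58C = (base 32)4KG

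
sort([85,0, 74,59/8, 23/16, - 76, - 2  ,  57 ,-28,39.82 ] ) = [-76 , - 28,- 2,  0, 23/16 , 59/8, 39.82, 57,74,85]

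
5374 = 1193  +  4181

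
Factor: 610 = 2^1 * 5^1 * 61^1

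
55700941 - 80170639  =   - 24469698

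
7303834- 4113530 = 3190304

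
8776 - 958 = 7818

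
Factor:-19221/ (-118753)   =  129/797 = 3^1*43^1*797^( -1 ) 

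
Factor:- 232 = -2^3*29^1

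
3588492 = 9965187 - 6376695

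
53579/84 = 53579/84 = 637.85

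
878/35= 878/35 = 25.09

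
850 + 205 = 1055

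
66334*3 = 199002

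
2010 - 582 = 1428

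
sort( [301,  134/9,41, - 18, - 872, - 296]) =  [ - 872,-296, - 18, 134/9,41,301 ]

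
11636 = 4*2909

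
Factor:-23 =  - 23^1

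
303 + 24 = 327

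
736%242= 10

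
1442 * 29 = 41818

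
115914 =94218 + 21696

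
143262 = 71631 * 2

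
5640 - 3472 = 2168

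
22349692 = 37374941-15025249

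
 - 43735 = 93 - 43828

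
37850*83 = 3141550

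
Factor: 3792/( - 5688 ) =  - 2/3 = -  2^1*3^(-1) 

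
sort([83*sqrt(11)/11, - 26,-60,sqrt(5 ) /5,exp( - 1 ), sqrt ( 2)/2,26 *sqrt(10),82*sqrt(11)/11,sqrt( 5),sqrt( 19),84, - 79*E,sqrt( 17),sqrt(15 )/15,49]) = [-79 * E, - 60, - 26, sqrt(15)/15,exp(  -  1),sqrt(5 )/5,sqrt(2)/2,sqrt( 5),sqrt(17), sqrt( 19) , 82*sqrt( 11 ) /11, 83 * sqrt (11)/11,49,26*sqrt ( 10),84] 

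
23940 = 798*30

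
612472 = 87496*7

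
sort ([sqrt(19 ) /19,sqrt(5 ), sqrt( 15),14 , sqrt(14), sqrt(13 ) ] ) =[ sqrt(19)/19, sqrt( 5), sqrt(13 ), sqrt( 14), sqrt( 15 ), 14]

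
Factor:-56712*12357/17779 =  - 2^3 * 3^3 * 17^1 * 23^(-1)*139^1*773^(-1)*1373^1 = -700790184/17779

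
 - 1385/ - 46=30 + 5/46 = 30.11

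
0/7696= 0 = 0.00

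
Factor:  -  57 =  - 3^1*19^1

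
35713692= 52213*684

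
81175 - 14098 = 67077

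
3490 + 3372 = 6862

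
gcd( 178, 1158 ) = 2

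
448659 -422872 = 25787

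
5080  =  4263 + 817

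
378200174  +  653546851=1031747025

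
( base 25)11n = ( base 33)KD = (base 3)220221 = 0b1010100001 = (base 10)673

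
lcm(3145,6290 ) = 6290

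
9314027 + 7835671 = 17149698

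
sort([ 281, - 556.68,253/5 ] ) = [ - 556.68, 253/5,281 ] 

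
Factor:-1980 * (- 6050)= 2^3*3^2*5^3*11^3 = 11979000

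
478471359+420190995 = 898662354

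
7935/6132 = 1 + 601/2044  =  1.29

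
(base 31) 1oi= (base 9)2324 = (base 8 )3273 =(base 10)1723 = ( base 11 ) 1327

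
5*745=3725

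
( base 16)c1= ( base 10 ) 193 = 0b11000001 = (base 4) 3001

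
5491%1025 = 366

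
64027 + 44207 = 108234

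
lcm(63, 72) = 504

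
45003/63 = 2143/3 = 714.33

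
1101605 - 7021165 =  - 5919560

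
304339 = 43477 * 7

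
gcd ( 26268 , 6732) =132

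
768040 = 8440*91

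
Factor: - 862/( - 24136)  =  1/28 = 2^( - 2)*7^ ( - 1 )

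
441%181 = 79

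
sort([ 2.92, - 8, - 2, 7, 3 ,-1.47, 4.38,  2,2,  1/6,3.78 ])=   [ - 8,-2, - 1.47, 1/6,2,2, 2.92, 3,  3.78, 4.38, 7 ] 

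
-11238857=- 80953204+69714347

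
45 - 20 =25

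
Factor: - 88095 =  - 3^1*5^1*7^1*839^1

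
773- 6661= - 5888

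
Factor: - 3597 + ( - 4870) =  - 8467 = - 8467^1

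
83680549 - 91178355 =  - 7497806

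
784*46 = 36064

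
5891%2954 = 2937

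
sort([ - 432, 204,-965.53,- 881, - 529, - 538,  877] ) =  [-965.53  , - 881, - 538, - 529 , - 432,204,877 ]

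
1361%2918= 1361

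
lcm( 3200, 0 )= 0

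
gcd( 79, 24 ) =1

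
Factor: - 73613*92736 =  - 2^6*3^2 * 7^1*23^1 * 73613^1 = - 6826575168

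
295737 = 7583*39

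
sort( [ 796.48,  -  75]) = [ - 75,796.48]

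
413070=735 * 562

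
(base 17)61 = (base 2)1100111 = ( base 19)58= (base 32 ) 37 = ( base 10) 103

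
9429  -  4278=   5151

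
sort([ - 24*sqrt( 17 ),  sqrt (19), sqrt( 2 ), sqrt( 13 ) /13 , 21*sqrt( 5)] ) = [ - 24*sqrt( 17), sqrt( 13)/13, sqrt( 2 ), sqrt( 19), 21*sqrt(5 ) ] 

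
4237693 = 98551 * 43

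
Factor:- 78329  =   -29^1*37^1*73^1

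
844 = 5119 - 4275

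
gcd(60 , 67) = 1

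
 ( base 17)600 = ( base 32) 1M6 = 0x6c6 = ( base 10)1734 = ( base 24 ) 306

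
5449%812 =577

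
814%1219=814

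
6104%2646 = 812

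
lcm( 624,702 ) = 5616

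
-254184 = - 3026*84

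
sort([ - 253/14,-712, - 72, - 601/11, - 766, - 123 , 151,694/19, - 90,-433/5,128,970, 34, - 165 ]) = [ - 766, - 712, - 165 , - 123, - 90,  -  433/5, - 72, - 601/11, - 253/14,34,  694/19,128,151,970 ]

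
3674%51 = 2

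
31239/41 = 31239/41 = 761.93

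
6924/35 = 6924/35  =  197.83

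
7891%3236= 1419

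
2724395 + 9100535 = 11824930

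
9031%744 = 103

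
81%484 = 81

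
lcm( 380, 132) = 12540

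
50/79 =50/79 = 0.63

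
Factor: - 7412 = -2^2*17^1*109^1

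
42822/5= 42822/5  =  8564.40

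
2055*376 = 772680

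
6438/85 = 6438/85 = 75.74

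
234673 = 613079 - 378406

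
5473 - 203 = 5270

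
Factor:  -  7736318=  - 2^1 * 3868159^1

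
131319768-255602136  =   - 124282368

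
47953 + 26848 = 74801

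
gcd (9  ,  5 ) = 1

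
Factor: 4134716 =2^2*1033679^1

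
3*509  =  1527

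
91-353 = -262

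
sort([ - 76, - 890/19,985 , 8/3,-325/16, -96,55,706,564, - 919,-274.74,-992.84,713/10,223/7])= [ -992.84,-919,-274.74,  -  96,-76,-890/19, - 325/16,8/3, 223/7,55,  713/10, 564,706,985]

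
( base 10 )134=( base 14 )98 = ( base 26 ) 54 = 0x86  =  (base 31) 4a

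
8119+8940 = 17059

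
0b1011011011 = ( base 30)OB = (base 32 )MR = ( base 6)3215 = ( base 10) 731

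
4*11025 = 44100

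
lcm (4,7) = 28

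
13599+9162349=9175948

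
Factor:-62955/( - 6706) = 2^ ( - 1 ) * 3^2 * 5^1*7^ ( - 1 )*479^( - 1) * 1399^1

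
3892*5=19460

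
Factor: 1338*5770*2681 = 20698017060  =  2^2*3^1  *5^1*7^1 * 223^1*383^1*577^1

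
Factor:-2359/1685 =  - 5^( - 1)*7^1 = -7/5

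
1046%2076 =1046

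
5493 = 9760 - 4267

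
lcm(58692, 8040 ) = 586920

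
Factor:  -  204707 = -204707^1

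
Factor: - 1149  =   - 3^1*383^1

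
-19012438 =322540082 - 341552520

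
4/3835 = 4/3835 = 0.00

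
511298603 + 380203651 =891502254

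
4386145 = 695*6311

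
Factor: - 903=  - 3^1*7^1 * 43^1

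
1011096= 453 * 2232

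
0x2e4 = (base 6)3232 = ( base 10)740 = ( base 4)23210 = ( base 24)16K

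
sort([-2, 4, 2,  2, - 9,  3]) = [ - 9, - 2,2,2, 3 , 4]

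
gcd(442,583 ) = 1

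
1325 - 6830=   -  5505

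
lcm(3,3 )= 3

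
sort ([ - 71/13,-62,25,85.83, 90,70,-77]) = [ - 77, - 62, - 71/13,25,70, 85.83 , 90 ] 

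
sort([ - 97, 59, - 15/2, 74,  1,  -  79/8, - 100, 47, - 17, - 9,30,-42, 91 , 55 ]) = [-100, - 97, - 42,-17,  -  79/8,-9, - 15/2,1, 30,47 , 55, 59,74, 91] 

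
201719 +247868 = 449587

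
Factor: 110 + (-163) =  - 53^1 = - 53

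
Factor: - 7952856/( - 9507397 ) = 2^3*3^1*71^( - 1 )*359^ (  -  1 ) * 373^( - 1)*331369^1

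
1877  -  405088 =  -  403211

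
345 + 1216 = 1561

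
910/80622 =455/40311 = 0.01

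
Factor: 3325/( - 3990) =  - 5/6 = - 2^(  -  1 )*3^( - 1) * 5^1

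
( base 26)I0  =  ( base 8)724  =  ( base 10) 468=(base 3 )122100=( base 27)h9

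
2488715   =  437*5695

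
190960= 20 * 9548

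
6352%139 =97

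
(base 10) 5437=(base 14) 1DA5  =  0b1010100111101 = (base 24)9ad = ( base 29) 6de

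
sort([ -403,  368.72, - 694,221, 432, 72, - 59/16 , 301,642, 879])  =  [ - 694, - 403, - 59/16,72,  221, 301,368.72, 432,642,879 ] 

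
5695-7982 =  - 2287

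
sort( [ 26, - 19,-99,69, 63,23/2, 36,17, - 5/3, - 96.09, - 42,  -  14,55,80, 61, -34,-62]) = [ - 99, - 96.09, - 62, - 42,-34 , - 19, - 14,-5/3,23/2, 17,26, 36,55 , 61, 63 , 69, 80]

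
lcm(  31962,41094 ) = 287658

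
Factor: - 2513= - 7^1*359^1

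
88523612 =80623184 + 7900428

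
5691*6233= 35472003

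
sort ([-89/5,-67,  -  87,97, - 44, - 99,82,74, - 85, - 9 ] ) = [ - 99, - 87,-85, - 67, - 44,-89/5, - 9,74, 82 , 97]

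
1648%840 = 808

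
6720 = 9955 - 3235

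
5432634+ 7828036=13260670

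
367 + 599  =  966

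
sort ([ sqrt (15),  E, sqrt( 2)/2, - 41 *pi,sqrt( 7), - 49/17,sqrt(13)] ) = [ - 41*pi, - 49/17,sqrt(2)/2 , sqrt(7), E,sqrt(13),sqrt(15)]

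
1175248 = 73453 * 16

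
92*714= 65688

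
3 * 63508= 190524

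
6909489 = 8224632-1315143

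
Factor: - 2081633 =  - 17^1  *122449^1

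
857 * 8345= 7151665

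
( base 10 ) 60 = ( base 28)24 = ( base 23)2e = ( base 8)74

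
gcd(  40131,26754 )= 13377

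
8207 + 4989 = 13196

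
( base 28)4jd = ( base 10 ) 3681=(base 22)7d7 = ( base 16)E61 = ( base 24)699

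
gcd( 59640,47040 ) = 840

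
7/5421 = 7/5421= 0.00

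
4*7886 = 31544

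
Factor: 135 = 3^3*5^1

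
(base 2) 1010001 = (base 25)36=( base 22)3f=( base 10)81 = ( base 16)51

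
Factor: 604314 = 2^1*3^3*19^2*31^1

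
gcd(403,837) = 31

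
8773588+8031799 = 16805387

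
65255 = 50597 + 14658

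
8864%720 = 224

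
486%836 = 486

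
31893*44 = 1403292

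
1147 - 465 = 682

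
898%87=28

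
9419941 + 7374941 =16794882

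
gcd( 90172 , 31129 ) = 1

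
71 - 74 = - 3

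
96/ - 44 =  - 3 +9/11 = - 2.18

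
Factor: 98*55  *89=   479710 = 2^1*5^1*7^2 * 11^1 * 89^1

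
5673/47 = 5673/47 = 120.70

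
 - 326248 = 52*(-6274 ) 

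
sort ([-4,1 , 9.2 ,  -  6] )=[-6, - 4, 1,9.2 ]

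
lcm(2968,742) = 2968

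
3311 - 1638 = 1673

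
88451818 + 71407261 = 159859079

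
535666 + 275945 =811611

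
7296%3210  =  876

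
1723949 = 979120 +744829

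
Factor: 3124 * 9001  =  28119124 =2^2*11^1*71^1*9001^1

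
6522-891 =5631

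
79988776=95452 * 838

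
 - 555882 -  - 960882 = 405000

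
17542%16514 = 1028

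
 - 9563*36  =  -344268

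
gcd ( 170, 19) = 1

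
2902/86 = 33 + 32/43 = 33.74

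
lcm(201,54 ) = 3618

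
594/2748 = 99/458 = 0.22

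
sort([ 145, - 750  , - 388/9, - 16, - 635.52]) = [-750, - 635.52, - 388/9, - 16, 145 ] 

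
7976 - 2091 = 5885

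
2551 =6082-3531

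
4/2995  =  4/2995 = 0.00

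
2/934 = 1/467 = 0.00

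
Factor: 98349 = 3^1*32783^1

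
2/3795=2/3795 = 0.00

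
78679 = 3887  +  74792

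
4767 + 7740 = 12507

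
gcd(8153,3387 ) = 1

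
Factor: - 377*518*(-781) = 2^1  *  7^1*11^1*13^1*29^1*37^1*71^1 = 152518366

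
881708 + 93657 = 975365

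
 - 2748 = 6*(-458 ) 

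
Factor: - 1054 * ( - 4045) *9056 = 2^6*5^1*17^1*31^1*283^1*809^1 = 38609622080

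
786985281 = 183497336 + 603487945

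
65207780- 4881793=60325987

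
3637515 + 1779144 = 5416659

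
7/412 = 7/412 =0.02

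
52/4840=13/1210 =0.01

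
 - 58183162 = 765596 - 58948758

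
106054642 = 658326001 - 552271359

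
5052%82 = 50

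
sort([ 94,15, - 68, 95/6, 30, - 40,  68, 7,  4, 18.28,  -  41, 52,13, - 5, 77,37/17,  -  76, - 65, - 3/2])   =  [ - 76, - 68, - 65, - 41 , - 40, - 5, - 3/2,37/17, 4,7,13,15,95/6,18.28, 30,52,  68,77,94]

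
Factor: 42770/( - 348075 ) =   -  2^1*3^( - 2 ) * 5^ ( - 1)*17^( - 1)*47^1= - 94/765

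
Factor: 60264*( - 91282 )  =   - 5501018448  =  -2^4*3^5*31^1*45641^1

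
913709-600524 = 313185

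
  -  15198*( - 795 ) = 12082410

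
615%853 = 615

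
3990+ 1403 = 5393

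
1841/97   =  1841/97 = 18.98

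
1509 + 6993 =8502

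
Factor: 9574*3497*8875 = 297137467250 = 2^1*5^3*13^1 *71^1*269^1* 4787^1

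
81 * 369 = 29889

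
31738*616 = 19550608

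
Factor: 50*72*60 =216000 = 2^6*3^3*5^3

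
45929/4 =11482+1/4 =11482.25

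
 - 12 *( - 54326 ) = 651912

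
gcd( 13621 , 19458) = 1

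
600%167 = 99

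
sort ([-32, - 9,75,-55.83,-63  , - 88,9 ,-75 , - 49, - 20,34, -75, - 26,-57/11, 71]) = [ - 88, - 75, - 75,  -  63,-55.83, - 49,  -  32,-26, - 20,-9,  -  57/11,9,34,71, 75 ] 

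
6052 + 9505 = 15557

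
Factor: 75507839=11^1*83^1*191^1*433^1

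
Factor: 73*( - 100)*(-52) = 2^4 * 5^2*13^1*73^1 =379600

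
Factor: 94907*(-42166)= - 4001848562  =  - 2^1*29^1*727^1*94907^1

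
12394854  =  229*54126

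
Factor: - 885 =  - 3^1*5^1*59^1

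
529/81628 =529/81628 = 0.01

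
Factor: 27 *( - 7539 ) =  - 3^4 * 7^1*359^1 = - 203553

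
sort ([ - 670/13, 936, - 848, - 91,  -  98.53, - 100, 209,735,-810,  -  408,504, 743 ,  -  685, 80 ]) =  [ - 848, - 810,  -  685 , -408, - 100, - 98.53, - 91, - 670/13,  80,209,504, 735, 743,936]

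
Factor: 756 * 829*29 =18174996 =2^2 * 3^3* 7^1*29^1*829^1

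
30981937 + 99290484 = 130272421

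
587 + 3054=3641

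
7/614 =7/614 = 0.01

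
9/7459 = 9/7459= 0.00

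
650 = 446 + 204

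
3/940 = 3/940 = 0.00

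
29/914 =29/914  =  0.03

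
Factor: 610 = 2^1*5^1*61^1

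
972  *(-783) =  - 761076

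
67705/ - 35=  - 13541/7 = - 1934.43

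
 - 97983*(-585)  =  57320055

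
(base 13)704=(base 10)1187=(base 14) 60b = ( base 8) 2243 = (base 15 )542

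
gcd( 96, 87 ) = 3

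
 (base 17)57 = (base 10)92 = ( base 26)3E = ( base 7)161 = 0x5c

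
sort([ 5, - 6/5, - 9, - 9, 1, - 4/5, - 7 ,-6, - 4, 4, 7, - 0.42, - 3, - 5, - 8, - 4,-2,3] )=[ - 9,  -  9, - 8, - 7, - 6, -5, - 4, - 4, - 3, - 2, - 6/5, - 4/5,- 0.42, 1, 3, 4, 5,7]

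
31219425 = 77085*405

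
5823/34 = 171+9/34 = 171.26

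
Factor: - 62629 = - 7^1*23^1*389^1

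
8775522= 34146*257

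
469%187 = 95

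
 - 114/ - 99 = 1 + 5/33 = 1.15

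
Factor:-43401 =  - 3^1*17^1*23^1*37^1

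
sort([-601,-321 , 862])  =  [ - 601,-321,862]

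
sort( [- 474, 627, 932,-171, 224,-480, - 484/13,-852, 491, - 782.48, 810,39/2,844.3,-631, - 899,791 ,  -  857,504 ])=[-899,-857,-852,-782.48, - 631, - 480,-474,-171,-484/13,  39/2,224, 491,504, 627, 791, 810, 844.3 , 932]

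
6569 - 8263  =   - 1694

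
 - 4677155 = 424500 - 5101655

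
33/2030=33/2030 = 0.02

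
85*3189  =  271065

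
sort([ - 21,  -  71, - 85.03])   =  [-85.03, - 71, - 21]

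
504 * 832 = 419328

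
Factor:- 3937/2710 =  - 2^(-1)*5^(-1) * 31^1*127^1*271^( - 1)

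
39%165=39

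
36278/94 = 385 + 44/47 = 385.94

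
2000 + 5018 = 7018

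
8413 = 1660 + 6753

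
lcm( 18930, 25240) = 75720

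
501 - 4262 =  - 3761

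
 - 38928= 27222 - 66150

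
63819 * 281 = 17933139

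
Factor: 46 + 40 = 86 = 2^1*43^1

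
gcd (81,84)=3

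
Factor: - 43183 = -7^1*31^1*199^1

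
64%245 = 64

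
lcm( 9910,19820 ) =19820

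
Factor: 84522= 2^1 * 3^1*14087^1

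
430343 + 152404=582747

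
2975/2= 2975/2 =1487.50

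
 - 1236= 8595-9831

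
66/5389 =66/5389 =0.01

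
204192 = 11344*18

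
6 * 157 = 942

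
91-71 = 20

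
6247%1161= 442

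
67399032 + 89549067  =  156948099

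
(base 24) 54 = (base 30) 44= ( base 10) 124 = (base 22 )5e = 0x7c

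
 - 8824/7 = -8824/7 = - 1260.57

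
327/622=327/622= 0.53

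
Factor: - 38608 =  - 2^4*19^1*127^1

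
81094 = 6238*13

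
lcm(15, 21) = 105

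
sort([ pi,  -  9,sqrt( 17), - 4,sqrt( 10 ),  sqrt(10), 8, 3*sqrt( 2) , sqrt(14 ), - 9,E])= [-9,  -  9, - 4,E , pi, sqrt(10),  sqrt(10 ),sqrt(14),sqrt(17 ), 3* sqrt( 2 ),8]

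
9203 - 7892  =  1311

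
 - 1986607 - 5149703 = - 7136310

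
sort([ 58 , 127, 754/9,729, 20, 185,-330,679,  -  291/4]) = [ - 330,  -  291/4,20 , 58,754/9, 127, 185, 679,729] 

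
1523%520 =483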